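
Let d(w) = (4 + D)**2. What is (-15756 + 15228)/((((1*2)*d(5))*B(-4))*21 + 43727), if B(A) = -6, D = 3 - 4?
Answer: -48/3769 ≈ -0.012735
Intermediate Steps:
D = -1
d(w) = 9 (d(w) = (4 - 1)**2 = 3**2 = 9)
(-15756 + 15228)/((((1*2)*d(5))*B(-4))*21 + 43727) = (-15756 + 15228)/((((1*2)*9)*(-6))*21 + 43727) = -528/(((2*9)*(-6))*21 + 43727) = -528/((18*(-6))*21 + 43727) = -528/(-108*21 + 43727) = -528/(-2268 + 43727) = -528/41459 = -528*1/41459 = -48/3769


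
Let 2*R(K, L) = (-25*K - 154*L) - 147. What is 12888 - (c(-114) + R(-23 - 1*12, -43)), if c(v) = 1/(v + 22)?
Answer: 847597/92 ≈ 9213.0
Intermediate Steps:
c(v) = 1/(22 + v)
R(K, L) = -147/2 - 77*L - 25*K/2 (R(K, L) = ((-25*K - 154*L) - 147)/2 = ((-154*L - 25*K) - 147)/2 = (-147 - 154*L - 25*K)/2 = -147/2 - 77*L - 25*K/2)
12888 - (c(-114) + R(-23 - 1*12, -43)) = 12888 - (1/(22 - 114) + (-147/2 - 77*(-43) - 25*(-23 - 1*12)/2)) = 12888 - (1/(-92) + (-147/2 + 3311 - 25*(-23 - 12)/2)) = 12888 - (-1/92 + (-147/2 + 3311 - 25/2*(-35))) = 12888 - (-1/92 + (-147/2 + 3311 + 875/2)) = 12888 - (-1/92 + 3675) = 12888 - 1*338099/92 = 12888 - 338099/92 = 847597/92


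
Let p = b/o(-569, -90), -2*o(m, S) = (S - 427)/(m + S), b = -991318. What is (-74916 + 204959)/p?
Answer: 67232231/1306557124 ≈ 0.051458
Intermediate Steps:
o(m, S) = -(-427 + S)/(2*(S + m)) (o(m, S) = -(S - 427)/(2*(m + S)) = -(-427 + S)/(2*(S + m)))
p = 1306557124/517 (p = -991318*2*(-90 - 569)/(427 - 1*(-90)) = -991318*(-1318/(427 + 90)) = -991318/((½)*(-1/659)*517) = -991318/(-517/1318) = -991318*(-1318/517) = 1306557124/517 ≈ 2.5272e+6)
(-74916 + 204959)/p = (-74916 + 204959)/(1306557124/517) = 130043*(517/1306557124) = 67232231/1306557124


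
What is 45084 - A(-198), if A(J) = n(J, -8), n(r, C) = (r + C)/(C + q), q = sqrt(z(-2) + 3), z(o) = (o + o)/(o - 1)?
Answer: 8065092/179 - 206*sqrt(39)/179 ≈ 45049.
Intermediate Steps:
z(o) = 2*o/(-1 + o) (z(o) = (2*o)/(-1 + o) = 2*o/(-1 + o))
q = sqrt(39)/3 (q = sqrt(2*(-2)/(-1 - 2) + 3) = sqrt(2*(-2)/(-3) + 3) = sqrt(2*(-2)*(-1/3) + 3) = sqrt(4/3 + 3) = sqrt(13/3) = sqrt(39)/3 ≈ 2.0817)
n(r, C) = (C + r)/(C + sqrt(39)/3) (n(r, C) = (r + C)/(C + sqrt(39)/3) = (C + r)/(C + sqrt(39)/3))
A(J) = 3*(-8 + J)/(-24 + sqrt(39)) (A(J) = 3*(-8 + J)/(sqrt(39) + 3*(-8)) = 3*(-8 + J)/(sqrt(39) - 24) = 3*(-8 + J)/(-24 + sqrt(39)))
45084 - A(-198) = 45084 - (-1)*(-8 - 198)/(8 - sqrt(39)/3) = 45084 - (-1)*(-206)/(8 - sqrt(39)/3) = 45084 - 206/(8 - sqrt(39)/3)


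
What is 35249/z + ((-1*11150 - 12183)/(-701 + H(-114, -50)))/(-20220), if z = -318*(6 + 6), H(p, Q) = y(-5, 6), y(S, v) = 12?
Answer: -772269343/83589480 ≈ -9.2388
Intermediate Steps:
H(p, Q) = 12
z = -3816 (z = -318*12 = -3816)
35249/z + ((-1*11150 - 12183)/(-701 + H(-114, -50)))/(-20220) = 35249/(-3816) + ((-1*11150 - 12183)/(-701 + 12))/(-20220) = 35249*(-1/3816) + ((-11150 - 12183)/(-689))*(-1/20220) = -35249/3816 - 23333*(-1/689)*(-1/20220) = -35249/3816 + (23333/689)*(-1/20220) = -35249/3816 - 23333/13931580 = -772269343/83589480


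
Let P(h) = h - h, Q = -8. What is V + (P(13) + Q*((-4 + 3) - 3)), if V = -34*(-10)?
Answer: 372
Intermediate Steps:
V = 340
P(h) = 0
V + (P(13) + Q*((-4 + 3) - 3)) = 340 + (0 - 8*((-4 + 3) - 3)) = 340 + (0 - 8*(-1 - 3)) = 340 + (0 - 8*(-4)) = 340 + (0 + 32) = 340 + 32 = 372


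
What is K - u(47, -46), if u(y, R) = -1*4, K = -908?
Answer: -904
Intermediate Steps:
u(y, R) = -4
K - u(47, -46) = -908 - 1*(-4) = -908 + 4 = -904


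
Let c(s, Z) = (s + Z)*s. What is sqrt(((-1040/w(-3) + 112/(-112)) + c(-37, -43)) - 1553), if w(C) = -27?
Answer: sqrt(117006)/9 ≈ 38.007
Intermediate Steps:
c(s, Z) = s*(Z + s) (c(s, Z) = (Z + s)*s = s*(Z + s))
sqrt(((-1040/w(-3) + 112/(-112)) + c(-37, -43)) - 1553) = sqrt(((-1040/(-27) + 112/(-112)) - 37*(-43 - 37)) - 1553) = sqrt(((-1040*(-1/27) + 112*(-1/112)) - 37*(-80)) - 1553) = sqrt(((1040/27 - 1) + 2960) - 1553) = sqrt((1013/27 + 2960) - 1553) = sqrt(80933/27 - 1553) = sqrt(39002/27) = sqrt(117006)/9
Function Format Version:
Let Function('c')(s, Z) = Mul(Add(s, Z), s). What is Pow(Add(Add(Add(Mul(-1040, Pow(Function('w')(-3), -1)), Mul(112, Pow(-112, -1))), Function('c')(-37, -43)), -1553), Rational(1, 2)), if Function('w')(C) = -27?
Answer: Mul(Rational(1, 9), Pow(117006, Rational(1, 2))) ≈ 38.007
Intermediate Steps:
Function('c')(s, Z) = Mul(s, Add(Z, s)) (Function('c')(s, Z) = Mul(Add(Z, s), s) = Mul(s, Add(Z, s)))
Pow(Add(Add(Add(Mul(-1040, Pow(Function('w')(-3), -1)), Mul(112, Pow(-112, -1))), Function('c')(-37, -43)), -1553), Rational(1, 2)) = Pow(Add(Add(Add(Mul(-1040, Pow(-27, -1)), Mul(112, Pow(-112, -1))), Mul(-37, Add(-43, -37))), -1553), Rational(1, 2)) = Pow(Add(Add(Add(Mul(-1040, Rational(-1, 27)), Mul(112, Rational(-1, 112))), Mul(-37, -80)), -1553), Rational(1, 2)) = Pow(Add(Add(Add(Rational(1040, 27), -1), 2960), -1553), Rational(1, 2)) = Pow(Add(Add(Rational(1013, 27), 2960), -1553), Rational(1, 2)) = Pow(Add(Rational(80933, 27), -1553), Rational(1, 2)) = Pow(Rational(39002, 27), Rational(1, 2)) = Mul(Rational(1, 9), Pow(117006, Rational(1, 2)))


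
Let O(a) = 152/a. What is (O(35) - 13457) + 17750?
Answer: 150407/35 ≈ 4297.3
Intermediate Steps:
(O(35) - 13457) + 17750 = (152/35 - 13457) + 17750 = -470843/35 + 17750 = 150407/35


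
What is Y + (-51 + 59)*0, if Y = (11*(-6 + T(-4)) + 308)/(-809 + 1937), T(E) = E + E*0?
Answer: 33/188 ≈ 0.17553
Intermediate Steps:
T(E) = E (T(E) = E + 0 = E)
Y = 33/188 (Y = (11*(-6 - 4) + 308)/(-809 + 1937) = (11*(-10) + 308)/1128 = (-110 + 308)*(1/1128) = 198*(1/1128) = 33/188 ≈ 0.17553)
Y + (-51 + 59)*0 = 33/188 + (-51 + 59)*0 = 33/188 + 8*0 = 33/188 + 0 = 33/188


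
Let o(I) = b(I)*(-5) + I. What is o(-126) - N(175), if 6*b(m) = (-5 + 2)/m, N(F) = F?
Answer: -75857/252 ≈ -301.02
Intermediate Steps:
b(m) = -1/(2*m) (b(m) = ((-5 + 2)/m)/6 = (-3/m)/6 = -1/(2*m))
o(I) = I + 5/(2*I) (o(I) = -1/(2*I)*(-5) + I = 5/(2*I) + I = I + 5/(2*I))
o(-126) - N(175) = (-126 + (5/2)/(-126)) - 1*175 = (-126 + (5/2)*(-1/126)) - 175 = (-126 - 5/252) - 175 = -31757/252 - 175 = -75857/252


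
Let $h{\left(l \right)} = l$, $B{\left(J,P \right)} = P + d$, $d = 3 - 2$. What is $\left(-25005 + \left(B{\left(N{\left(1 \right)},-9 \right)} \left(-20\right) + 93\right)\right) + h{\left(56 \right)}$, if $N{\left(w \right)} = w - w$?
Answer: $-24696$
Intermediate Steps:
$d = 1$
$N{\left(w \right)} = 0$
$B{\left(J,P \right)} = 1 + P$ ($B{\left(J,P \right)} = P + 1 = 1 + P$)
$\left(-25005 + \left(B{\left(N{\left(1 \right)},-9 \right)} \left(-20\right) + 93\right)\right) + h{\left(56 \right)} = \left(-25005 + \left(\left(1 - 9\right) \left(-20\right) + 93\right)\right) + 56 = \left(-25005 + \left(\left(-8\right) \left(-20\right) + 93\right)\right) + 56 = \left(-25005 + \left(160 + 93\right)\right) + 56 = \left(-25005 + 253\right) + 56 = -24752 + 56 = -24696$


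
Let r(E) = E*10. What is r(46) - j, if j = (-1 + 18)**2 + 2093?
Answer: -1922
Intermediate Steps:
r(E) = 10*E
j = 2382 (j = 17**2 + 2093 = 289 + 2093 = 2382)
r(46) - j = 10*46 - 1*2382 = 460 - 2382 = -1922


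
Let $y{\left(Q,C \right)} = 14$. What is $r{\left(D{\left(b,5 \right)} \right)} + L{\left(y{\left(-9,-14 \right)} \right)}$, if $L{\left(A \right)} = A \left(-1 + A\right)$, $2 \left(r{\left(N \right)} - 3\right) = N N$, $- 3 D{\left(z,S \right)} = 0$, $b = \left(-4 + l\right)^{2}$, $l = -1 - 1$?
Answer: $185$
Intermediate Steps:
$l = -2$ ($l = -1 - 1 = -2$)
$b = 36$ ($b = \left(-4 - 2\right)^{2} = \left(-6\right)^{2} = 36$)
$D{\left(z,S \right)} = 0$ ($D{\left(z,S \right)} = \left(- \frac{1}{3}\right) 0 = 0$)
$r{\left(N \right)} = 3 + \frac{N^{2}}{2}$ ($r{\left(N \right)} = 3 + \frac{N N}{2} = 3 + \frac{N^{2}}{2}$)
$r{\left(D{\left(b,5 \right)} \right)} + L{\left(y{\left(-9,-14 \right)} \right)} = \left(3 + \frac{0^{2}}{2}\right) + 14 \left(-1 + 14\right) = \left(3 + \frac{1}{2} \cdot 0\right) + 14 \cdot 13 = \left(3 + 0\right) + 182 = 3 + 182 = 185$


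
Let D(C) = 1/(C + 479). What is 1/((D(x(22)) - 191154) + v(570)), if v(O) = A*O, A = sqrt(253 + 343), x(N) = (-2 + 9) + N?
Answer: -49329965348/9379648482839761 - 294192960*sqrt(149)/9379648482839761 ≈ -5.6421e-6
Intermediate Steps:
x(N) = 7 + N
D(C) = 1/(479 + C)
A = 2*sqrt(149) (A = sqrt(596) = 2*sqrt(149) ≈ 24.413)
v(O) = 2*O*sqrt(149) (v(O) = (2*sqrt(149))*O = 2*O*sqrt(149))
1/((D(x(22)) - 191154) + v(570)) = 1/((1/(479 + (7 + 22)) - 191154) + 2*570*sqrt(149)) = 1/((1/(479 + 29) - 191154) + 1140*sqrt(149)) = 1/((1/508 - 191154) + 1140*sqrt(149)) = 1/(-97106231/508 + 1140*sqrt(149))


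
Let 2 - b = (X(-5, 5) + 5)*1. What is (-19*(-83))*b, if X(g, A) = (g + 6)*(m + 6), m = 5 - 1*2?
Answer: -18924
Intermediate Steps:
m = 3 (m = 5 - 2 = 3)
X(g, A) = 54 + 9*g (X(g, A) = (g + 6)*(3 + 6) = (6 + g)*9 = 54 + 9*g)
b = -12 (b = 2 - ((54 + 9*(-5)) + 5) = 2 - ((54 - 45) + 5) = 2 - (9 + 5) = 2 - 14 = -12)
(-19*(-83))*b = -19*(-83)*(-12) = 1577*(-12) = -18924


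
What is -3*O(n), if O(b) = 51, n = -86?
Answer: -153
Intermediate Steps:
-3*O(n) = -3*51 = -153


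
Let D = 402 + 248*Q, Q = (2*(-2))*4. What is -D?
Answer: 3566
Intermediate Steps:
Q = -16 (Q = -4*4 = -16)
D = -3566 (D = 402 + 248*(-16) = 402 - 3968 = -3566)
-D = -1*(-3566) = 3566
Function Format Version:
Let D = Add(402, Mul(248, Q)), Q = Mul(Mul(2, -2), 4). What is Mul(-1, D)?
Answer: 3566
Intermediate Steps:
Q = -16 (Q = Mul(-4, 4) = -16)
D = -3566 (D = Add(402, Mul(248, -16)) = Add(402, -3968) = -3566)
Mul(-1, D) = Mul(-1, -3566) = 3566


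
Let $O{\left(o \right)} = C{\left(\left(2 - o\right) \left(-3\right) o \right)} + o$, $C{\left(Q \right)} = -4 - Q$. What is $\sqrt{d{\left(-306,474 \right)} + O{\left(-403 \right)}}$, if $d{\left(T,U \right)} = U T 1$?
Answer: $2 i \sqrt{158774} \approx 796.93 i$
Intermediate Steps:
$d{\left(T,U \right)} = T U$ ($d{\left(T,U \right)} = T U 1 = T U$)
$O{\left(o \right)} = -4 + o - o \left(-6 + 3 o\right)$ ($O{\left(o \right)} = \left(-4 - \left(2 - o\right) \left(-3\right) o\right) + o = \left(-4 - \left(-6 + 3 o\right) o\right) + o = \left(-4 - o \left(-6 + 3 o\right)\right) + o = -4 + o - o \left(-6 + 3 o\right)$)
$\sqrt{d{\left(-306,474 \right)} + O{\left(-403 \right)}} = \sqrt{\left(-306\right) 474 - \left(407 - 1209 \left(-2 - 403\right)\right)} = \sqrt{-145044 - \left(407 + 489645\right)} = \sqrt{-145044 - 490052} = \sqrt{-635096} = 2 i \sqrt{158774}$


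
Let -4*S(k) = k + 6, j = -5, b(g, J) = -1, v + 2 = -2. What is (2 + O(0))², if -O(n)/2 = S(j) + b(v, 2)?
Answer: 81/4 ≈ 20.250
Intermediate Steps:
v = -4 (v = -2 - 2 = -4)
S(k) = -3/2 - k/4 (S(k) = -(k + 6)/4 = -(6 + k)/4 = -3/2 - k/4)
O(n) = 5/2 (O(n) = -2*((-3/2 - ¼*(-5)) - 1) = -2*((-3/2 + 5/4) - 1) = -2*(-¼ - 1) = -2*(-5/4) = 5/2)
(2 + O(0))² = (2 + 5/2)² = (9/2)² = 81/4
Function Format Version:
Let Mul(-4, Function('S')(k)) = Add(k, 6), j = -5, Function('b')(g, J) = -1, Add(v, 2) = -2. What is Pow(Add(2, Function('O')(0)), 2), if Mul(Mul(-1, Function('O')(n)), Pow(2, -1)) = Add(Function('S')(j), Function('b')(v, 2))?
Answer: Rational(81, 4) ≈ 20.250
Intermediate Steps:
v = -4 (v = Add(-2, -2) = -4)
Function('S')(k) = Add(Rational(-3, 2), Mul(Rational(-1, 4), k)) (Function('S')(k) = Mul(Rational(-1, 4), Add(k, 6)) = Mul(Rational(-1, 4), Add(6, k)) = Add(Rational(-3, 2), Mul(Rational(-1, 4), k)))
Function('O')(n) = Rational(5, 2) (Function('O')(n) = Mul(-2, Add(Add(Rational(-3, 2), Mul(Rational(-1, 4), -5)), -1)) = Mul(-2, Add(Add(Rational(-3, 2), Rational(5, 4)), -1)) = Mul(-2, Add(Rational(-1, 4), -1)) = Mul(-2, Rational(-5, 4)) = Rational(5, 2))
Pow(Add(2, Function('O')(0)), 2) = Pow(Add(2, Rational(5, 2)), 2) = Pow(Rational(9, 2), 2) = Rational(81, 4)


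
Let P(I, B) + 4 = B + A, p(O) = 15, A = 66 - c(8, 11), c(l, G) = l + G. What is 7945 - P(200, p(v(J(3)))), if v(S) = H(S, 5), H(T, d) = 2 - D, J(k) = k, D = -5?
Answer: 7887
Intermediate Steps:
H(T, d) = 7 (H(T, d) = 2 - 1*(-5) = 2 + 5 = 7)
c(l, G) = G + l
v(S) = 7
A = 47 (A = 66 - (11 + 8) = 66 - 1*19 = 66 - 19 = 47)
P(I, B) = 43 + B (P(I, B) = -4 + (B + 47) = -4 + (47 + B) = 43 + B)
7945 - P(200, p(v(J(3)))) = 7945 - (43 + 15) = 7945 - 1*58 = 7945 - 58 = 7887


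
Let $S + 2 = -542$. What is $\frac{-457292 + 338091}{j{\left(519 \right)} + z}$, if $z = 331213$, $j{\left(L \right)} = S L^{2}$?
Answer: $\frac{119201}{146201171} \approx 0.00081532$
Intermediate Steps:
$S = -544$ ($S = -2 - 542 = -544$)
$j{\left(L \right)} = - 544 L^{2}$
$\frac{-457292 + 338091}{j{\left(519 \right)} + z} = \frac{-457292 + 338091}{- 544 \cdot 519^{2} + 331213} = - \frac{119201}{\left(-544\right) 269361 + 331213} = - \frac{119201}{-146532384 + 331213} = - \frac{119201}{-146201171} = \left(-119201\right) \left(- \frac{1}{146201171}\right) = \frac{119201}{146201171}$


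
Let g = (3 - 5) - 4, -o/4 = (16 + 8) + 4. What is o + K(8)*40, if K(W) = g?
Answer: -352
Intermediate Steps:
o = -112 (o = -4*((16 + 8) + 4) = -4*(24 + 4) = -4*28 = -112)
g = -6 (g = -2 - 4 = -6)
K(W) = -6
o + K(8)*40 = -112 - 6*40 = -112 - 240 = -352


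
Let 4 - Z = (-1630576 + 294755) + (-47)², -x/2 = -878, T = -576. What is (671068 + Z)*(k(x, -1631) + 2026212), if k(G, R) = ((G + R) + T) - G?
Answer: 4057490439420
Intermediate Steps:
x = 1756 (x = -2*(-878) = 1756)
Z = 1333616 (Z = 4 - ((-1630576 + 294755) + (-47)²) = 4 - (-1335821 + 2209) = 4 - 1*(-1333612) = 4 + 1333612 = 1333616)
k(G, R) = -576 + R (k(G, R) = ((G + R) - 576) - G = (-576 + G + R) - G = -576 + R)
(671068 + Z)*(k(x, -1631) + 2026212) = (671068 + 1333616)*((-576 - 1631) + 2026212) = 2004684*(-2207 + 2026212) = 2004684*2024005 = 4057490439420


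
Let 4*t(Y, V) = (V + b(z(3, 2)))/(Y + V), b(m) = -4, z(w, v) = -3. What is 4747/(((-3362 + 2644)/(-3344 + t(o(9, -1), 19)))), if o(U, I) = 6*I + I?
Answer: 253959753/11488 ≈ 22107.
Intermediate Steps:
o(U, I) = 7*I
t(Y, V) = (-4 + V)/(4*(V + Y)) (t(Y, V) = ((V - 4)/(Y + V))/4 = ((-4 + V)/(V + Y))/4 = (-4 + V)/(4*(V + Y)))
4747/(((-3362 + 2644)/(-3344 + t(o(9, -1), 19)))) = 4747/(((-3362 + 2644)/(-3344 + (-1 + (¼)*19)/(19 + 7*(-1))))) = 4747/((-718/(-3344 + (-1 + 19/4)/(19 - 7)))) = 4747/((-718/(-3344 + (15/4)/12))) = 4747/((-718/(-3344 + (1/12)*(15/4)))) = 4747/((-718/(-3344 + 5/16))) = 4747/((-718/(-53499/16))) = 4747/((-718*(-16/53499))) = 4747/(11488/53499) = 4747*(53499/11488) = 253959753/11488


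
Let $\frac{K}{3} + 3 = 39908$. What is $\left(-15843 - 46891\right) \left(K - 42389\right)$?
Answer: $-4850969284$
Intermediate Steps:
$K = 119715$ ($K = -9 + 3 \cdot 39908 = -9 + 119724 = 119715$)
$\left(-15843 - 46891\right) \left(K - 42389\right) = \left(-15843 - 46891\right) \left(119715 - 42389\right) = \left(-62734\right) 77326 = -4850969284$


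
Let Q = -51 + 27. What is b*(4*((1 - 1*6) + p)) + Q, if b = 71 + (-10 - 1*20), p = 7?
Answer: 304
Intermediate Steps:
Q = -24
b = 41 (b = 71 + (-10 - 20) = 71 - 30 = 41)
b*(4*((1 - 1*6) + p)) + Q = 41*(4*((1 - 1*6) + 7)) - 24 = 41*(4*((1 - 6) + 7)) - 24 = 41*(4*(-5 + 7)) - 24 = 41*(4*2) - 24 = 41*8 - 24 = 328 - 24 = 304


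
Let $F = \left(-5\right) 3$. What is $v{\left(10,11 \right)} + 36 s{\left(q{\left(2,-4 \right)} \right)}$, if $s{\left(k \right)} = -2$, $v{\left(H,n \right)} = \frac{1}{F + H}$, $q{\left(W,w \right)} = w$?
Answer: $- \frac{361}{5} \approx -72.2$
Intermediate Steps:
$F = -15$
$v{\left(H,n \right)} = \frac{1}{-15 + H}$
$v{\left(10,11 \right)} + 36 s{\left(q{\left(2,-4 \right)} \right)} = \frac{1}{-15 + 10} + 36 \left(-2\right) = \frac{1}{-5} - 72 = - \frac{1}{5} - 72 = - \frac{361}{5}$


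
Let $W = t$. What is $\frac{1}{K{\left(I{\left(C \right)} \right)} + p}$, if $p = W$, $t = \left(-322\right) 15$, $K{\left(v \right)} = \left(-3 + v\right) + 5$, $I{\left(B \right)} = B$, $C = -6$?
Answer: $- \frac{1}{4834} \approx -0.00020687$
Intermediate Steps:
$K{\left(v \right)} = 2 + v$
$t = -4830$
$W = -4830$
$p = -4830$
$\frac{1}{K{\left(I{\left(C \right)} \right)} + p} = \frac{1}{\left(2 - 6\right) - 4830} = \frac{1}{-4 - 4830} = \frac{1}{-4834} = - \frac{1}{4834}$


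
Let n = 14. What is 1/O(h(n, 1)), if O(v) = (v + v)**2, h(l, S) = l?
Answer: 1/784 ≈ 0.0012755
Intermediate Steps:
O(v) = 4*v**2 (O(v) = (2*v)**2 = 4*v**2)
1/O(h(n, 1)) = 1/(4*14**2) = 1/(4*196) = 1/784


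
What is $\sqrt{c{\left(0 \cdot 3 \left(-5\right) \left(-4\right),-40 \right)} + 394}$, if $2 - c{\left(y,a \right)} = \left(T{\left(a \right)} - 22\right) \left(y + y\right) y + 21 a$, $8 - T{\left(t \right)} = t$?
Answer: $2 \sqrt{309} \approx 35.157$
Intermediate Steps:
$T{\left(t \right)} = 8 - t$
$c{\left(y,a \right)} = 2 - 21 a - 2 y^{2} \left(-14 - a\right)$ ($c{\left(y,a \right)} = 2 - \left(\left(\left(8 - a\right) - 22\right) \left(y + y\right) y + 21 a\right) = 2 - \left(\left(-14 - a\right) 2 y y + 21 a\right) = 2 - \left(2 y \left(-14 - a\right) y + 21 a\right) = 2 - \left(2 y^{2} \left(-14 - a\right) + 21 a\right) = 2 - \left(21 a + 2 y^{2} \left(-14 - a\right)\right) = 2 - 21 a - 2 y^{2} \left(-14 - a\right)$)
$\sqrt{c{\left(0 \cdot 3 \left(-5\right) \left(-4\right),-40 \right)} + 394} = \sqrt{\left(2 - -840 + 28 \left(0 \cdot 3 \left(-5\right) \left(-4\right)\right)^{2} + 2 \left(-40\right) \left(0 \cdot 3 \left(-5\right) \left(-4\right)\right)^{2}\right) + 394} = \sqrt{\left(2 + 840 + 28 \left(0 \left(-5\right) \left(-4\right)\right)^{2} + 2 \left(-40\right) \left(0 \left(-5\right) \left(-4\right)\right)^{2}\right) + 394} = \sqrt{\left(2 + 840 + 28 \left(0 \left(-4\right)\right)^{2} + 2 \left(-40\right) \left(0 \left(-4\right)\right)^{2}\right) + 394} = \sqrt{\left(2 + 840 + 28 \cdot 0^{2} + 2 \left(-40\right) 0^{2}\right) + 394} = \sqrt{\left(2 + 840 + 28 \cdot 0 + 2 \left(-40\right) 0\right) + 394} = \sqrt{\left(2 + 840 + 0 + 0\right) + 394} = \sqrt{842 + 394} = \sqrt{1236} = 2 \sqrt{309}$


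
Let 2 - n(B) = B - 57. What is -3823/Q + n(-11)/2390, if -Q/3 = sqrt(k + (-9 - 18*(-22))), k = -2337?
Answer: 7/239 - 3823*I*sqrt(78)/1170 ≈ 0.029289 - 28.858*I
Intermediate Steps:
n(B) = 59 - B (n(B) = 2 - (B - 57) = 2 - (-57 + B) = 2 + (57 - B) = 59 - B)
Q = -15*I*sqrt(78) (Q = -3*sqrt(-2337 + (-9 - 18*(-22))) = -3*sqrt(-2337 + (-9 + 396)) = -3*sqrt(-2337 + 387) = -15*I*sqrt(78) ≈ -132.48*I)
-3823/Q + n(-11)/2390 = -3823*I*sqrt(78)/1170 + (59 - 1*(-11))/2390 = -3823*I*sqrt(78)/1170 + (59 + 11)*(1/2390) = -3823*I*sqrt(78)/1170 + 70*(1/2390) = -3823*I*sqrt(78)/1170 + 7/239 = 7/239 - 3823*I*sqrt(78)/1170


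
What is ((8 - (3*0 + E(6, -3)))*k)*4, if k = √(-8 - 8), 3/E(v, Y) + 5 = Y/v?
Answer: 1504*I/11 ≈ 136.73*I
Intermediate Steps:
E(v, Y) = 3/(-5 + Y/v)
k = 4*I (k = √(-16) = 4*I ≈ 4.0*I)
((8 - (3*0 + E(6, -3)))*k)*4 = ((8 - (3*0 + 3*6/(-3 - 5*6)))*(4*I))*4 = ((8 - (0 + 3*6/(-3 - 30)))*(4*I))*4 = ((8 - (0 + 3*6/(-33)))*(4*I))*4 = ((8 - (0 + 3*6*(-1/33)))*(4*I))*4 = ((8 - (0 - 6/11))*(4*I))*4 = ((8 - 1*(-6/11))*(4*I))*4 = ((8 + 6/11)*(4*I))*4 = (94*(4*I)/11)*4 = (376*I/11)*4 = 1504*I/11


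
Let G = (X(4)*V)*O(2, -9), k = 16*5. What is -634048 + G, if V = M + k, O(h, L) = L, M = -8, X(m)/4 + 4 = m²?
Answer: -665152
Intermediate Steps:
X(m) = -16 + 4*m²
k = 80
V = 72 (V = -8 + 80 = 72)
G = -31104 (G = ((-16 + 4*4²)*72)*(-9) = ((-16 + 4*16)*72)*(-9) = ((-16 + 64)*72)*(-9) = (48*72)*(-9) = 3456*(-9) = -31104)
-634048 + G = -634048 - 31104 = -665152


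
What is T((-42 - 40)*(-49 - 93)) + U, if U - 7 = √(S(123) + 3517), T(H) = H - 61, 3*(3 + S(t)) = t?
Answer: 11590 + 3*√395 ≈ 11650.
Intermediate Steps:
S(t) = -3 + t/3
T(H) = -61 + H
U = 7 + 3*√395 (U = 7 + √((-3 + (⅓)*123) + 3517) = 7 + √((-3 + 41) + 3517) = 7 + √(38 + 3517) = 7 + √3555 = 7 + 3*√395 ≈ 66.624)
T((-42 - 40)*(-49 - 93)) + U = (-61 + (-42 - 40)*(-49 - 93)) + (7 + 3*√395) = (-61 - 82*(-142)) + (7 + 3*√395) = (-61 + 11644) + (7 + 3*√395) = 11583 + (7 + 3*√395) = 11590 + 3*√395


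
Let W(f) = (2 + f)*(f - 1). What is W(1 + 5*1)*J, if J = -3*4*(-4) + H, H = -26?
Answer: 880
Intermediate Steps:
W(f) = (-1 + f)*(2 + f) (W(f) = (2 + f)*(-1 + f) = (-1 + f)*(2 + f))
J = 22 (J = -3*4*(-4) - 26 = -12*(-4) - 26 = 48 - 26 = 22)
W(1 + 5*1)*J = (-2 + (1 + 5*1) + (1 + 5*1)²)*22 = (-2 + (1 + 5) + (1 + 5)²)*22 = (-2 + 6 + 6²)*22 = (-2 + 6 + 36)*22 = 40*22 = 880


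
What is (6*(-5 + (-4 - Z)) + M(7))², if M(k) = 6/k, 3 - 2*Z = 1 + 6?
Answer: 82944/49 ≈ 1692.7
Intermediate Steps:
Z = -2 (Z = 3/2 - (1 + 6)/2 = 3/2 - ½*7 = 3/2 - 7/2 = -2)
(6*(-5 + (-4 - Z)) + M(7))² = (6*(-5 + (-4 - 1*(-2))) + 6/7)² = (6*(-5 + (-4 + 2)) + 6*(⅐))² = (6*(-5 - 2) + 6/7)² = (6*(-7) + 6/7)² = (-42 + 6/7)² = (-288/7)² = 82944/49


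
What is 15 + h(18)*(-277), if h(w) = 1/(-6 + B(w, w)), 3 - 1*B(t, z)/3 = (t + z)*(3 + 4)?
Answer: 11572/753 ≈ 15.368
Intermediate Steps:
B(t, z) = 9 - 21*t - 21*z (B(t, z) = 9 - 3*(t + z)*(3 + 4) = 9 - 3*(t + z)*7 = 9 - 3*(7*t + 7*z) = 9 + (-21*t - 21*z) = 9 - 21*t - 21*z)
h(w) = 1/(3 - 42*w) (h(w) = 1/(-6 + (9 - 21*w - 21*w)) = 1/(-6 + (9 - 42*w)) = 1/(3 - 42*w))
15 + h(18)*(-277) = 15 - 1/(-3 + 42*18)*(-277) = 15 - 1/(-3 + 756)*(-277) = 15 - 1/753*(-277) = 15 + 277/753 = 11572/753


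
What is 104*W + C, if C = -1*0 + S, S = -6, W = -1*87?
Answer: -9054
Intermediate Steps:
W = -87
C = -6 (C = -1*0 - 6 = 0 - 6 = -6)
104*W + C = 104*(-87) - 6 = -9048 - 6 = -9054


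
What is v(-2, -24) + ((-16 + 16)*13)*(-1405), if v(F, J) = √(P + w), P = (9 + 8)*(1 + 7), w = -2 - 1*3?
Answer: √131 ≈ 11.446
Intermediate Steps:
w = -5 (w = -2 - 3 = -5)
P = 136 (P = 17*8 = 136)
v(F, J) = √131 (v(F, J) = √(136 - 5) = √131)
v(-2, -24) + ((-16 + 16)*13)*(-1405) = √131 + ((-16 + 16)*13)*(-1405) = √131 + (0*13)*(-1405) = √131 + 0*(-1405) = √131 + 0 = √131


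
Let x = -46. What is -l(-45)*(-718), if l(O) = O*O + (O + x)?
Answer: 1388612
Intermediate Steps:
l(O) = -46 + O + O**2 (l(O) = O*O + (O - 46) = O**2 + (-46 + O) = -46 + O + O**2)
-l(-45)*(-718) = -(-46 - 45 + (-45)**2)*(-718) = -(-46 - 45 + 2025)*(-718) = -1934*(-718) = -1*(-1388612) = 1388612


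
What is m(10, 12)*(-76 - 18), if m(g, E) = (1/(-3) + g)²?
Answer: -79054/9 ≈ -8783.8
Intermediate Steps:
m(g, E) = (-⅓ + g)²
m(10, 12)*(-76 - 18) = ((-1 + 3*10)²/9)*(-76 - 18) = ((-1 + 30)²/9)*(-94) = ((⅑)*29²)*(-94) = ((⅑)*841)*(-94) = (841/9)*(-94) = -79054/9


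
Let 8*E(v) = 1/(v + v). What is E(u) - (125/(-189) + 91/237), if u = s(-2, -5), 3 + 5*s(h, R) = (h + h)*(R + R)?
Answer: 2526719/8839152 ≈ 0.28586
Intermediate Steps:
s(h, R) = -3/5 + 4*R*h/5 (s(h, R) = -3/5 + ((h + h)*(R + R))/5 = -3/5 + ((2*h)*(2*R))/5 = -3/5 + (4*R*h)/5 = -3/5 + 4*R*h/5)
u = 37/5 (u = -3/5 + (4/5)*(-5)*(-2) = -3/5 + 8 = 37/5 ≈ 7.4000)
E(v) = 1/(16*v) (E(v) = 1/(8*(v + v)) = 1/(8*((2*v))) = (1/(2*v))/8 = 1/(16*v))
E(u) - (125/(-189) + 91/237) = 1/(16*(37/5)) - (125/(-189) + 91/237) = (1/16)*(5/37) - (125*(-1/189) + 91*(1/237)) = 5/592 - (-125/189 + 91/237) = 5/592 - 1*(-4142/14931) = 5/592 + 4142/14931 = 2526719/8839152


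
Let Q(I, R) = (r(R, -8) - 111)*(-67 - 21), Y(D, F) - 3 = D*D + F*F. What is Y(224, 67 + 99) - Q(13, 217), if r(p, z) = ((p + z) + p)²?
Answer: 16037855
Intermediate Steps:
Y(D, F) = 3 + D² + F² (Y(D, F) = 3 + (D*D + F*F) = 3 + (D² + F²) = 3 + D² + F²)
r(p, z) = (z + 2*p)²
Q(I, R) = 9768 - 88*(-8 + 2*R)² (Q(I, R) = ((-8 + 2*R)² - 111)*(-67 - 21) = (-111 + (-8 + 2*R)²)*(-88) = 9768 - 88*(-8 + 2*R)²)
Y(224, 67 + 99) - Q(13, 217) = (3 + 224² + (67 + 99)²) - (9768 - 352*(-4 + 217)²) = (3 + 50176 + 166²) - (9768 - 352*213²) = (3 + 50176 + 27556) - (9768 - 352*45369) = 77735 - (9768 - 15969888) = 77735 - 1*(-15960120) = 77735 + 15960120 = 16037855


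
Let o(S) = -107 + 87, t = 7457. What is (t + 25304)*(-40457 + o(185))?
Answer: -1326066997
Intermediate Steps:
o(S) = -20
(t + 25304)*(-40457 + o(185)) = (7457 + 25304)*(-40457 - 20) = 32761*(-40477) = -1326066997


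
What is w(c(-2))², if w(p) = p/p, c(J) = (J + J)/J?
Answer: 1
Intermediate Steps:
c(J) = 2 (c(J) = (2*J)/J = 2)
w(p) = 1
w(c(-2))² = 1² = 1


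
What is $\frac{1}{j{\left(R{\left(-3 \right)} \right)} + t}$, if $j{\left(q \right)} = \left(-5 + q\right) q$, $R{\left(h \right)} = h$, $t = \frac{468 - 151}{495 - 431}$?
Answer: $\frac{64}{1853} \approx 0.034539$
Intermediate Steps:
$t = \frac{317}{64} \approx 4.9531$
$j{\left(q \right)} = q \left(-5 + q\right)$
$\frac{1}{j{\left(R{\left(-3 \right)} \right)} + t} = \frac{1}{- 3 \left(-5 - 3\right) + \frac{317}{64}} = \frac{1}{\left(-3\right) \left(-8\right) + \frac{317}{64}} = \frac{1}{24 + \frac{317}{64}} = \frac{1}{\frac{1853}{64}} = \frac{64}{1853}$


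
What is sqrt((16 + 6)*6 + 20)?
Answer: 2*sqrt(38) ≈ 12.329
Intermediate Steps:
sqrt((16 + 6)*6 + 20) = sqrt(22*6 + 20) = sqrt(132 + 20) = sqrt(152) = 2*sqrt(38)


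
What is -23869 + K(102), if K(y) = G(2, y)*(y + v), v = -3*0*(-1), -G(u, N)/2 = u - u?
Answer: -23869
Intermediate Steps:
G(u, N) = 0 (G(u, N) = -2*(u - u) = -2*0 = 0)
v = 0 (v = 0*(-1) = 0)
K(y) = 0 (K(y) = 0*(y + 0) = 0*y = 0)
-23869 + K(102) = -23869 + 0 = -23869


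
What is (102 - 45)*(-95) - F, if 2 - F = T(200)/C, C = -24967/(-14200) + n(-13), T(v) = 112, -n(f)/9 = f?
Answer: -9133459639/1686367 ≈ -5416.1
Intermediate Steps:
n(f) = -9*f
C = 1686367/14200 (C = -24967/(-14200) - 9*(-13) = -24967*(-1/14200) + 117 = 24967/14200 + 117 = 1686367/14200 ≈ 118.76)
F = 1782334/1686367 (F = 2 - 112/1686367/14200 = 2 - 112*14200/1686367 = 2 - 1*1590400/1686367 = 2 - 1590400/1686367 = 1782334/1686367 ≈ 1.0569)
(102 - 45)*(-95) - F = (102 - 45)*(-95) - 1*1782334/1686367 = 57*(-95) - 1782334/1686367 = -5415 - 1782334/1686367 = -9133459639/1686367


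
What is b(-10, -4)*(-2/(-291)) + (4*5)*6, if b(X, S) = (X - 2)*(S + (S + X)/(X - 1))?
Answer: 128280/1067 ≈ 120.22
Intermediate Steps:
b(X, S) = (-2 + X)*(S + (S + X)/(-1 + X))
b(-10, -4)*(-2/(-291)) + (4*5)*6 = (-10*(-2 - 10 - 2*(-4) - 4*(-10))/(-1 - 10))*(-2/(-291)) + (4*5)*6 = (-10*(-2 - 10 + 8 + 40)/(-11))*(-2*(-1/291)) + 20*6 = -10*(-1/11)*36*(2/291) + 120 = (360/11)*(2/291) + 120 = 240/1067 + 120 = 128280/1067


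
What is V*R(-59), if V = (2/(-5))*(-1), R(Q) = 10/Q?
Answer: -4/59 ≈ -0.067797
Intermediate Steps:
V = ⅖ (V = (2*(-⅕))*(-1) = -⅖*(-1) = ⅖ ≈ 0.40000)
V*R(-59) = 2*(10/(-59))/5 = 2*(10*(-1/59))/5 = (⅖)*(-10/59) = -4/59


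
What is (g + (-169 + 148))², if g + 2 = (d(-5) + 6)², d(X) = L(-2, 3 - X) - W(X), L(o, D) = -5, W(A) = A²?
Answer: 305809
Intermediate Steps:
d(X) = -5 - X²
g = 574 (g = -2 + ((-5 - 1*(-5)²) + 6)² = -2 + ((-5 - 1*25) + 6)² = -2 + ((-5 - 25) + 6)² = -2 + (-30 + 6)² = -2 + (-24)² = -2 + 576 = 574)
(g + (-169 + 148))² = (574 + (-169 + 148))² = (574 - 21)² = 553² = 305809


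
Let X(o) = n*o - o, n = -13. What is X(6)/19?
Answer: -84/19 ≈ -4.4211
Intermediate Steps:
X(o) = -14*o (X(o) = -13*o - o = -14*o)
X(6)/19 = -14*6/19 = -84*1/19 = -84/19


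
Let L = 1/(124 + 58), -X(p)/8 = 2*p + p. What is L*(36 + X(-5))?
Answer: 6/7 ≈ 0.85714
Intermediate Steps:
X(p) = -24*p (X(p) = -8*(2*p + p) = -24*p)
L = 1/182 ≈ 0.0054945
L*(36 + X(-5)) = (36 - 24*(-5))/182 = (36 + 120)/182 = (1/182)*156 = 6/7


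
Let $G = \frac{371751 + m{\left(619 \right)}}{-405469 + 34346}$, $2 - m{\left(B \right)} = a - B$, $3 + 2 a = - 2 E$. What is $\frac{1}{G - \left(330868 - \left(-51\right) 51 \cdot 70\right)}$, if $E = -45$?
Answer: $- \frac{742246}{380726923405} \approx -1.9495 \cdot 10^{-6}$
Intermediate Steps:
$a = \frac{87}{2}$ ($a = - \frac{3}{2} + \frac{\left(-2\right) \left(-45\right)}{2} = - \frac{3}{2} + \frac{1}{2} \cdot 90 = - \frac{3}{2} + 45 = \frac{87}{2} \approx 43.5$)
$m{\left(B \right)} = - \frac{83}{2} + B$ ($m{\left(B \right)} = 2 - \left(\frac{87}{2} - B\right) = 2 + \left(- \frac{87}{2} + B\right) = - \frac{83}{2} + B$)
$G = - \frac{744657}{742246}$ ($G = \frac{371751 + \left(- \frac{83}{2} + 619\right)}{-405469 + 34346} = \frac{371751 + \frac{1155}{2}}{-371123} = \frac{744657}{2} \left(- \frac{1}{371123}\right) = - \frac{744657}{742246} \approx -1.0032$)
$\frac{1}{G - \left(330868 - \left(-51\right) 51 \cdot 70\right)} = \frac{1}{- \frac{744657}{742246} - \left(330868 - \left(-51\right) 51 \cdot 70\right)} = \frac{1}{- \frac{744657}{742246} - 512938} = \frac{1}{- \frac{380726923405}{742246}} = - \frac{742246}{380726923405}$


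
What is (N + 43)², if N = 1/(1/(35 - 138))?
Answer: 3600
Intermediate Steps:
N = -103 (N = 1/(1/(-103)) = 1/(-1/103) = -103)
(N + 43)² = (-103 + 43)² = (-60)² = 3600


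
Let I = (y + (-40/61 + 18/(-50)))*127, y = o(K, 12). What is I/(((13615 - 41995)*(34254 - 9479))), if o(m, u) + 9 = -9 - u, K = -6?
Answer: 6006973/1072249612500 ≈ 5.6022e-6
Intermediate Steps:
o(m, u) = -18 - u (o(m, u) = -9 + (-9 - u) = -18 - u)
y = -30 (y = -18 - 1*12 = -18 - 12 = -30)
I = -6006973/1525 (I = (-30 + (-40/61 + 18/(-50)))*127 = (-30 + (-40*1/61 + 18*(-1/50)))*127 = (-30 + (-40/61 - 9/25))*127 = (-30 - 1549/1525)*127 = -47299/1525*127 = -6006973/1525 ≈ -3939.0)
I/(((13615 - 41995)*(34254 - 9479))) = -6006973*1/((13615 - 41995)*(34254 - 9479))/1525 = -6006973/(1525*((-28380*24775))) = -6006973/1525/(-703114500) = -6006973/1525*(-1/703114500) = 6006973/1072249612500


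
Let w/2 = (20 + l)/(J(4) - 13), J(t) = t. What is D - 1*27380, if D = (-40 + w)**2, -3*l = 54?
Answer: -2085284/81 ≈ -25744.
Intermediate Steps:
l = -18 (l = -1/3*54 = -18)
w = -4/9 (w = 2*((20 - 18)/(4 - 13)) = 2*(2/(-9)) = 2*(2*(-1/9)) = 2*(-2/9) = -4/9 ≈ -0.44444)
D = 132496/81 (D = (-40 - 4/9)**2 = (-364/9)**2 = 132496/81 ≈ 1635.8)
D - 1*27380 = 132496/81 - 1*27380 = 132496/81 - 27380 = -2085284/81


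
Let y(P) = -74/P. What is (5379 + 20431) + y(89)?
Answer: 2297016/89 ≈ 25809.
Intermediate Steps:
(5379 + 20431) + y(89) = (5379 + 20431) - 74/89 = 25810 - 74*1/89 = 25810 - 74/89 = 2297016/89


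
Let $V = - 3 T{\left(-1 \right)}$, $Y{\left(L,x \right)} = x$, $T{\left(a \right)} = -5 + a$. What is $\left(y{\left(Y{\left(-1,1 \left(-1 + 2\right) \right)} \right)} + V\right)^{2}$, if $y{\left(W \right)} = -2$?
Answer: $256$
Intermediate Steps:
$V = 18$ ($V = - 3 \left(-5 - 1\right) = \left(-3\right) \left(-6\right) = 18$)
$\left(y{\left(Y{\left(-1,1 \left(-1 + 2\right) \right)} \right)} + V\right)^{2} = \left(-2 + 18\right)^{2} = 16^{2} = 256$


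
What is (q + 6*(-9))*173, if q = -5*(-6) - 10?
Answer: -5882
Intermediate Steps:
q = 20 (q = 30 - 10 = 20)
(q + 6*(-9))*173 = (20 + 6*(-9))*173 = (20 - 54)*173 = -34*173 = -5882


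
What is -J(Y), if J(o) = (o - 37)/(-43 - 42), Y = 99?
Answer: 62/85 ≈ 0.72941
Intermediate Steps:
J(o) = 37/85 - o/85 (J(o) = (-37 + o)/(-85) = (-37 + o)*(-1/85) = 37/85 - o/85)
-J(Y) = -(37/85 - 1/85*99) = -(37/85 - 99/85) = -1*(-62/85) = 62/85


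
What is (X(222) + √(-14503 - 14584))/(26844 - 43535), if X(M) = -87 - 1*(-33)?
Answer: 54/16691 - I*√29087/16691 ≈ 0.0032353 - 0.010218*I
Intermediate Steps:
X(M) = -54 (X(M) = -87 + 33 = -54)
(X(222) + √(-14503 - 14584))/(26844 - 43535) = (-54 + √(-14503 - 14584))/(26844 - 43535) = (-54 + √(-29087))/(-16691) = (-54 + I*√29087)*(-1/16691) = 54/16691 - I*√29087/16691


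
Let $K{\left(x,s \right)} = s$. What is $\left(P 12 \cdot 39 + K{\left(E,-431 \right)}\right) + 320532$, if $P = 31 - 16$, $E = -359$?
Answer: $327121$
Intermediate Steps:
$P = 15$ ($P = 31 - 16 = 15$)
$\left(P 12 \cdot 39 + K{\left(E,-431 \right)}\right) + 320532 = \left(15 \cdot 12 \cdot 39 - 431\right) + 320532 = \left(180 \cdot 39 - 431\right) + 320532 = \left(7020 - 431\right) + 320532 = 6589 + 320532 = 327121$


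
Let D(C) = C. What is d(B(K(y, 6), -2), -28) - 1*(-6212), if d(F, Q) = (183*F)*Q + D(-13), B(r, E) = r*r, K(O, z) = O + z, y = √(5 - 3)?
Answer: -188513 - 61488*√2 ≈ -2.7547e+5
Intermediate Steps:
y = √2 ≈ 1.4142
B(r, E) = r²
d(F, Q) = -13 + 183*F*Q (d(F, Q) = (183*F)*Q - 13 = 183*F*Q - 13 = -13 + 183*F*Q)
d(B(K(y, 6), -2), -28) - 1*(-6212) = (-13 + 183*(√2 + 6)²*(-28)) - 1*(-6212) = (-13 + 183*(6 + √2)²*(-28)) + 6212 = (-13 - 5124*(6 + √2)²) + 6212 = 6199 - 5124*(6 + √2)²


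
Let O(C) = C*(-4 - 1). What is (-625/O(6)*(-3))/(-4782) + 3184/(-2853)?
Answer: -10031717/9095364 ≈ -1.1029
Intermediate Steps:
O(C) = -5*C (O(C) = C*(-5) = -5*C)
(-625/O(6)*(-3))/(-4782) + 3184/(-2853) = (-625/((-5*6))*(-3))/(-4782) + 3184/(-2853) = (-625/(-30)*(-3))*(-1/4782) + 3184*(-1/2853) = (-625*(-1/30)*(-3))*(-1/4782) - 3184/2853 = ((125/6)*(-3))*(-1/4782) - 3184/2853 = -125/2*(-1/4782) - 3184/2853 = 125/9564 - 3184/2853 = -10031717/9095364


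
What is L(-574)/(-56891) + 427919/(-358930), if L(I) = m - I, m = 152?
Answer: -24605323009/20419886630 ≈ -1.2050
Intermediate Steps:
L(I) = 152 - I
L(-574)/(-56891) + 427919/(-358930) = (152 - 1*(-574))/(-56891) + 427919/(-358930) = (152 + 574)*(-1/56891) + 427919*(-1/358930) = 726*(-1/56891) - 427919/358930 = -726/56891 - 427919/358930 = -24605323009/20419886630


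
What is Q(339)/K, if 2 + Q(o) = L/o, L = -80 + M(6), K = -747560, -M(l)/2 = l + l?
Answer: 391/126711420 ≈ 3.0858e-6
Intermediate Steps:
M(l) = -4*l (M(l) = -2*(l + l) = -4*l)
L = -104 (L = -80 - 4*6 = -80 - 24 = -104)
Q(o) = -2 - 104/o
Q(339)/K = (-2 - 104/339)/(-747560) = (-2 - 104*1/339)*(-1/747560) = (-2 - 104/339)*(-1/747560) = -782/339*(-1/747560) = 391/126711420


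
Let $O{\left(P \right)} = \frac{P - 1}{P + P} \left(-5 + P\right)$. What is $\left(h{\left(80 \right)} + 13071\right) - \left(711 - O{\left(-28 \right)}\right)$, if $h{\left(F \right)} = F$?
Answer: $\frac{695683}{56} \approx 12423.0$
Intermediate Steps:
$O{\left(P \right)} = \frac{\left(-1 + P\right) \left(-5 + P\right)}{2 P}$ ($O{\left(P \right)} = \frac{-1 + P}{2 P} \left(-5 + P\right) = \frac{\left(-1 + P\right) \left(-5 + P\right)}{2 P}$)
$\left(h{\left(80 \right)} + 13071\right) - \left(711 - O{\left(-28 \right)}\right) = \left(80 + 13071\right) - \left(711 - \frac{5 - 28 \left(-6 - 28\right)}{2 \left(-28\right)}\right) = 13151 - \left(711 - \frac{1}{2} \left(- \frac{1}{28}\right) \left(5 - -952\right)\right) = 13151 - \left(711 - \frac{1}{2} \left(- \frac{1}{28}\right) \left(5 + 952\right)\right) = 13151 - \left(711 - \frac{1}{2} \left(- \frac{1}{28}\right) 957\right) = 13151 - \left(711 - - \frac{957}{56}\right) = 13151 - \left(711 + \frac{957}{56}\right) = 13151 - \frac{40773}{56} = \frac{695683}{56}$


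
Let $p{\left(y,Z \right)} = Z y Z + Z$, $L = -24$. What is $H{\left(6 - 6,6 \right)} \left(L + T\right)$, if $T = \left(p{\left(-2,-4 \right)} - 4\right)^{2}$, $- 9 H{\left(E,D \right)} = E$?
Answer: $0$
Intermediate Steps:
$H{\left(E,D \right)} = - \frac{E}{9}$
$p{\left(y,Z \right)} = Z + y Z^{2}$ ($p{\left(y,Z \right)} = y Z^{2} + Z = Z + y Z^{2}$)
$T = 1600$ ($T = \left(- 4 \left(1 - -8\right) - 4\right)^{2} = \left(- 4 \left(1 + 8\right) - 4\right)^{2} = \left(\left(-4\right) 9 - 4\right)^{2} = \left(-36 - 4\right)^{2} = \left(-40\right)^{2} = 1600$)
$H{\left(6 - 6,6 \right)} \left(L + T\right) = - \frac{6 - 6}{9} \left(-24 + 1600\right) = \left(- \frac{1}{9}\right) 0 \cdot 1576 = 0 \cdot 1576 = 0$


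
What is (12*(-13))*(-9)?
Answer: 1404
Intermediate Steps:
(12*(-13))*(-9) = -156*(-9) = 1404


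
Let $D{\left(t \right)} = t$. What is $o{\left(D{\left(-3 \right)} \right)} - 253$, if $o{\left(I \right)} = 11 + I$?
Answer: $-245$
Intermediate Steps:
$o{\left(D{\left(-3 \right)} \right)} - 253 = \left(11 - 3\right) - 253 = 8 - 253 = -245$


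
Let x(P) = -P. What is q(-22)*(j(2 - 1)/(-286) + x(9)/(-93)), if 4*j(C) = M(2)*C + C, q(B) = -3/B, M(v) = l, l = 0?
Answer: 10203/780208 ≈ 0.013077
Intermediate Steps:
M(v) = 0
j(C) = C/4 (j(C) = (0*C + C)/4 = (0 + C)/4 = C/4)
q(-22)*(j(2 - 1)/(-286) + x(9)/(-93)) = (-3/(-22))*(((2 - 1)/4)/(-286) - 1*9/(-93)) = (-3*(-1/22))*(((¼)*1)*(-1/286) - 9*(-1/93)) = 3*((¼)*(-1/286) + 3/31)/22 = 3*(-1/1144 + 3/31)/22 = (3/22)*(3401/35464) = 10203/780208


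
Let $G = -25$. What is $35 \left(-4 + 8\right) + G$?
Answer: $115$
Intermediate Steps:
$35 \left(-4 + 8\right) + G = 35 \left(-4 + 8\right) - 25 = 35 \cdot 4 - 25 = 140 - 25 = 115$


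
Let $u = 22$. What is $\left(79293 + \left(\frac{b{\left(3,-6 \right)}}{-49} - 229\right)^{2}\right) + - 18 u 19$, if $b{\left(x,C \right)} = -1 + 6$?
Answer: $\frac{298340445}{2401} \approx 1.2426 \cdot 10^{5}$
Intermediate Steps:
$b{\left(x,C \right)} = 5$
$\left(79293 + \left(\frac{b{\left(3,-6 \right)}}{-49} - 229\right)^{2}\right) + - 18 u 19 = \left(79293 + \left(\frac{5}{-49} - 229\right)^{2}\right) + \left(-18\right) 22 \cdot 19 = \left(79293 + \left(5 \left(- \frac{1}{49}\right) - 229\right)^{2}\right) - 7524 = \left(79293 + \left(- \frac{5}{49} - 229\right)^{2}\right) - 7524 = \left(79293 + \left(- \frac{11226}{49}\right)^{2}\right) - 7524 = \left(79293 + \frac{126023076}{2401}\right) - 7524 = \frac{316405569}{2401} - 7524 = \frac{298340445}{2401}$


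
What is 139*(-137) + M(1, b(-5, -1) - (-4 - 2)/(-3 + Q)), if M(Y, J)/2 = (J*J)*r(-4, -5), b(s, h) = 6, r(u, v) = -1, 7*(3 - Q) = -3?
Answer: -19843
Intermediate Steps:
Q = 24/7 (Q = 3 - ⅐*(-3) = 3 + 3/7 = 24/7 ≈ 3.4286)
M(Y, J) = -2*J² (M(Y, J) = 2*((J*J)*(-1)) = 2*(J²*(-1)) = 2*(-J²) = -2*J²)
139*(-137) + M(1, b(-5, -1) - (-4 - 2)/(-3 + Q)) = 139*(-137) - 2*(6 - (-4 - 2)/(-3 + 24/7))² = -19043 - 2*(6 - (-6)/3/7)² = -19043 - 2*(6 - (-6)*7/3)² = -19043 - 2*(6 - 1*(-14))² = -19043 - 2*(6 + 14)² = -19043 - 2*20² = -19043 - 2*400 = -19043 - 800 = -19843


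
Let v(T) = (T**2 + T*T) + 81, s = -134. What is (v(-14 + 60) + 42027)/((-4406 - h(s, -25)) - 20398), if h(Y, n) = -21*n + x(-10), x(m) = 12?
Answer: -46340/25341 ≈ -1.8287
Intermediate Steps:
h(Y, n) = 12 - 21*n (h(Y, n) = -21*n + 12 = 12 - 21*n)
v(T) = 81 + 2*T**2 (v(T) = (T**2 + T**2) + 81 = 2*T**2 + 81 = 81 + 2*T**2)
(v(-14 + 60) + 42027)/((-4406 - h(s, -25)) - 20398) = ((81 + 2*(-14 + 60)**2) + 42027)/((-4406 - (12 - 21*(-25))) - 20398) = ((81 + 2*46**2) + 42027)/((-4406 - (12 + 525)) - 20398) = ((81 + 2*2116) + 42027)/((-4406 - 1*537) - 20398) = ((81 + 4232) + 42027)/((-4406 - 537) - 20398) = (4313 + 42027)/(-4943 - 20398) = 46340/(-25341) = 46340*(-1/25341) = -46340/25341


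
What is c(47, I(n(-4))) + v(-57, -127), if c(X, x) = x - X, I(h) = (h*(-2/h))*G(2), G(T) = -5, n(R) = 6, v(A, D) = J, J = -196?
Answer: -233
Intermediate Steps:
v(A, D) = -196
I(h) = 10 (I(h) = (h*(-2/h))*(-5) = -2*(-5) = 10)
c(47, I(n(-4))) + v(-57, -127) = (10 - 1*47) - 196 = (10 - 47) - 196 = -37 - 196 = -233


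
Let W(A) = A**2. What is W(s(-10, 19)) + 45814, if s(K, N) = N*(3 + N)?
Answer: 220538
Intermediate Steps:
W(s(-10, 19)) + 45814 = (19*(3 + 19))**2 + 45814 = (19*22)**2 + 45814 = 418**2 + 45814 = 174724 + 45814 = 220538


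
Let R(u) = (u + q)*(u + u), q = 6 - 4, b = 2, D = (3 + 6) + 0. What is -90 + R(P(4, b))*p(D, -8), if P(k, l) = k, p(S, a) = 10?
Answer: 390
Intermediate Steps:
D = 9 (D = 9 + 0 = 9)
q = 2
R(u) = 2*u*(2 + u) (R(u) = (u + 2)*(u + u) = (2 + u)*(2*u) = 2*u*(2 + u))
-90 + R(P(4, b))*p(D, -8) = -90 + (2*4*(2 + 4))*10 = -90 + (2*4*6)*10 = -90 + 48*10 = -90 + 480 = 390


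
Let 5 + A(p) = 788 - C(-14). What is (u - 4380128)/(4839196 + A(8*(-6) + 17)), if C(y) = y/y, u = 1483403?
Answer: -74275/124102 ≈ -0.59850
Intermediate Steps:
C(y) = 1
A(p) = 782 (A(p) = -5 + (788 - 1*1) = -5 + (788 - 1) = -5 + 787 = 782)
(u - 4380128)/(4839196 + A(8*(-6) + 17)) = (1483403 - 4380128)/(4839196 + 782) = -2896725/4839978 = -2896725*1/4839978 = -74275/124102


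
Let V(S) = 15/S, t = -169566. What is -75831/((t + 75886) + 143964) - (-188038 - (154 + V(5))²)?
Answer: 10694677277/50284 ≈ 2.1269e+5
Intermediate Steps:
-75831/((t + 75886) + 143964) - (-188038 - (154 + V(5))²) = -75831/((-169566 + 75886) + 143964) - (-188038 - (154 + 15/5)²) = -75831/(-93680 + 143964) - (-188038 - (154 + 15*(⅕))²) = -75831/50284 - (-188038 - (154 + 3)²) = -75831*1/50284 - (-188038 - 1*157²) = -75831/50284 - (-188038 - 1*24649) = -75831/50284 - (-188038 - 24649) = -75831/50284 - 1*(-212687) = -75831/50284 + 212687 = 10694677277/50284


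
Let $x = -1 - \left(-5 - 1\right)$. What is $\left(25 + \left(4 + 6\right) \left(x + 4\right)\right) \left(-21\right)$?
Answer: $-2415$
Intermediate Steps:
$x = 5$ ($x = -1 - \left(-5 - 1\right) = -1 - -6 = -1 + 6 = 5$)
$\left(25 + \left(4 + 6\right) \left(x + 4\right)\right) \left(-21\right) = \left(25 + \left(4 + 6\right) \left(5 + 4\right)\right) \left(-21\right) = \left(25 + 10 \cdot 9\right) \left(-21\right) = \left(25 + 90\right) \left(-21\right) = 115 \left(-21\right) = -2415$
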